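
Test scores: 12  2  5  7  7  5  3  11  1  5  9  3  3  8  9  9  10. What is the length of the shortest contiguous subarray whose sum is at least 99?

add 12: running sum 12 < 99
add 2: running sum 14 < 99
add 5: running sum 19 < 99
add 7: running sum 26 < 99
add 7: running sum 33 < 99
add 5: running sum 38 < 99
add 3: running sum 41 < 99
add 11: running sum 52 < 99
add 1: running sum 53 < 99
add 5: running sum 58 < 99
add 9: running sum 67 < 99
add 3: running sum 70 < 99
add 3: running sum 73 < 99
add 8: running sum 81 < 99
add 9: running sum 90 < 99
add 9: shortest ending here [12, 2, 5, 7, 7, 5, 3, 11, 1, 5, 9, 3, 3, 8, 9, 9] sum 99, len 16
add 10: shortest ending here [12, 2, 5, 7, 7, 5, 3, 11, 1, 5, 9, 3, 3, 8, 9, 9, 10] sum 109, len 17
Shortest qualifying length: 16.

16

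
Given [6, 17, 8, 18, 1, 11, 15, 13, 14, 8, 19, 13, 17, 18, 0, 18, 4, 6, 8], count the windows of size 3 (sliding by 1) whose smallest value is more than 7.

8

(6, 17, 8) → min 6
(17, 8, 18) → min 8  > 7 ✓
(8, 18, 1) → min 1
(18, 1, 11) → min 1
(1, 11, 15) → min 1
(11, 15, 13) → min 11  > 7 ✓
(15, 13, 14) → min 13  > 7 ✓
(13, 14, 8) → min 8  > 7 ✓
(14, 8, 19) → min 8  > 7 ✓
(8, 19, 13) → min 8  > 7 ✓
(19, 13, 17) → min 13  > 7 ✓
(13, 17, 18) → min 13  > 7 ✓
(17, 18, 0) → min 0
(18, 0, 18) → min 0
(0, 18, 4) → min 0
(18, 4, 6) → min 4
(4, 6, 8) → min 4
8 windows satisfy the condition.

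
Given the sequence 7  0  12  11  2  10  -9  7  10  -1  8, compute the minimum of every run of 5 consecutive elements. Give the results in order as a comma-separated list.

7 0 12 11 2 → min 0
0 12 11 2 10 → min 0
12 11 2 10 -9 → min -9
11 2 10 -9 7 → min -9
2 10 -9 7 10 → min -9
10 -9 7 10 -1 → min -9
-9 7 10 -1 8 → min -9

0, 0, -9, -9, -9, -9, -9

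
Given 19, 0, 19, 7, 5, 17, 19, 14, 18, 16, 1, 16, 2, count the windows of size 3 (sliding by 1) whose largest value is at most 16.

19 0 19 → max 19
0 19 7 → max 19
19 7 5 → max 19
7 5 17 → max 17
5 17 19 → max 19
17 19 14 → max 19
19 14 18 → max 19
14 18 16 → max 18
18 16 1 → max 18
16 1 16 → max 16  ≤ 16 ✓
1 16 2 → max 16  ≤ 16 ✓
2 windows satisfy the condition.

2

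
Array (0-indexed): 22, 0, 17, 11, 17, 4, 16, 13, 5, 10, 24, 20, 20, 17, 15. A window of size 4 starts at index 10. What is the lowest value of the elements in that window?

17

Elements at indices 10..13: 24, 20, 20, 17
min(24, 20, 20, 17) = 17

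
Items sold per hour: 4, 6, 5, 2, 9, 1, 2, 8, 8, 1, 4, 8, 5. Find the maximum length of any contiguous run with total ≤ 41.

Extend to the right; shrink from the left whenever the sum exceeds 41:
[4] sum 4 len 1
[4, 6] sum 10 len 2
[4, 6, 5] sum 15 len 3
[4, 6, 5, 2] sum 17 len 4
[4, 6, 5, 2, 9] sum 26 len 5
[4, 6, 5, 2, 9, 1] sum 27 len 6
[4, 6, 5, 2, 9, 1, 2] sum 29 len 7
[4, 6, 5, 2, 9, 1, 2, 8] sum 37 len 8
[6, 5, 2, 9, 1, 2, 8, 8] sum 41 len 8
[5, 2, 9, 1, 2, 8, 8, 1] sum 36 len 8
[5, 2, 9, 1, 2, 8, 8, 1, 4] sum 40 len 9
[9, 1, 2, 8, 8, 1, 4, 8] sum 41 len 8
[1, 2, 8, 8, 1, 4, 8, 5] sum 37 len 8
Longest length seen: 9.

9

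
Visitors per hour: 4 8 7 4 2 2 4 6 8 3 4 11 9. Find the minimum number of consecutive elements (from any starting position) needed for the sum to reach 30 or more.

add 4: running sum 4 < 30
add 8: running sum 12 < 30
add 7: running sum 19 < 30
add 4: running sum 23 < 30
add 2: running sum 25 < 30
add 2: running sum 27 < 30
end 6: [4, 8, 7, 4, 2, 2, 4] sum 31, len 7
end 7: [8, 7, 4, 2, 2, 4, 6] sum 33, len 7
end 8: [7, 4, 2, 2, 4, 6, 8] sum 33, len 7
end 9: [7, 4, 2, 2, 4, 6, 8, 3] sum 36, len 8
end 10: [4, 2, 2, 4, 6, 8, 3, 4] sum 33, len 8
end 11: [6, 8, 3, 4, 11] sum 32, len 5
end 12: [8, 3, 4, 11, 9] sum 35, len 5
Shortest qualifying length: 5.

5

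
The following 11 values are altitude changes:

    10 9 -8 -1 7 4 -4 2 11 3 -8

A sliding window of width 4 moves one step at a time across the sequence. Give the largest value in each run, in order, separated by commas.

10, 9, 7, 7, 7, 11, 11, 11

10 9 -8 -1 → max 10
9 -8 -1 7 → max 9
-8 -1 7 4 → max 7
-1 7 4 -4 → max 7
7 4 -4 2 → max 7
4 -4 2 11 → max 11
-4 2 11 3 → max 11
2 11 3 -8 → max 11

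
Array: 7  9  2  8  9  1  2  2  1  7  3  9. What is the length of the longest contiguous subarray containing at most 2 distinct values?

4

add 7: window [7] (1 distinct), len 1
add 9: window [7, 9] (2 distinct), len 2
add 2: window [9, 2] (2 distinct), len 2
add 8: window [2, 8] (2 distinct), len 2
add 9: window [8, 9] (2 distinct), len 2
add 1: window [9, 1] (2 distinct), len 2
add 2: window [1, 2] (2 distinct), len 2
add 2: window [1, 2, 2] (2 distinct), len 3
add 1: window [1, 2, 2, 1] (2 distinct), len 4
add 7: window [1, 7] (2 distinct), len 2
add 3: window [7, 3] (2 distinct), len 2
add 9: window [3, 9] (2 distinct), len 2
Longest length with ≤2 distinct: 4.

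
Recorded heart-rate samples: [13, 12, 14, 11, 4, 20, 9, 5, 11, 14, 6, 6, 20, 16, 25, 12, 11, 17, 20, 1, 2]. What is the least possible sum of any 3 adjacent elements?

Each size-3 window and its sum:
13 12 14 → sum 39
12 14 11 → sum 37
14 11 4 → sum 29
11 4 20 → sum 35
4 20 9 → sum 33
20 9 5 → sum 34
9 5 11 → sum 25
5 11 14 → sum 30
11 14 6 → sum 31
14 6 6 → sum 26
6 6 20 → sum 32
6 20 16 → sum 42
20 16 25 → sum 61
16 25 12 → sum 53
25 12 11 → sum 48
12 11 17 → sum 40
11 17 20 → sum 48
17 20 1 → sum 38
20 1 2 → sum 23
Least of these is 23.

23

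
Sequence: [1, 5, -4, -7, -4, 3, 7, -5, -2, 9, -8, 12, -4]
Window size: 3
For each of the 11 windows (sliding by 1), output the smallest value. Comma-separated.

-4, -7, -7, -7, -4, -5, -5, -5, -8, -8, -8

(1, 5, -4) → min -4
(5, -4, -7) → min -7
(-4, -7, -4) → min -7
(-7, -4, 3) → min -7
(-4, 3, 7) → min -4
(3, 7, -5) → min -5
(7, -5, -2) → min -5
(-5, -2, 9) → min -5
(-2, 9, -8) → min -8
(9, -8, 12) → min -8
(-8, 12, -4) → min -8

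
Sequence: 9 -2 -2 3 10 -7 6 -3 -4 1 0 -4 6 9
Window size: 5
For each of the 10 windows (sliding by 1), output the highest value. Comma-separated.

10, 10, 10, 10, 10, 6, 6, 1, 6, 9

[9, -2, -2, 3, 10] → max 10
[-2, -2, 3, 10, -7] → max 10
[-2, 3, 10, -7, 6] → max 10
[3, 10, -7, 6, -3] → max 10
[10, -7, 6, -3, -4] → max 10
[-7, 6, -3, -4, 1] → max 6
[6, -3, -4, 1, 0] → max 6
[-3, -4, 1, 0, -4] → max 1
[-4, 1, 0, -4, 6] → max 6
[1, 0, -4, 6, 9] → max 9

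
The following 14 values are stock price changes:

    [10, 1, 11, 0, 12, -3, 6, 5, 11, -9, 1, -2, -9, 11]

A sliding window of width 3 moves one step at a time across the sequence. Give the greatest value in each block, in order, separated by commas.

11, 11, 12, 12, 12, 6, 11, 11, 11, 1, 1, 11

Sliding a size-3 window across the 14 values:
10 1 11 → max 11
1 11 0 → max 11
11 0 12 → max 12
0 12 -3 → max 12
12 -3 6 → max 12
-3 6 5 → max 6
6 5 11 → max 11
5 11 -9 → max 11
11 -9 1 → max 11
-9 1 -2 → max 1
1 -2 -9 → max 1
-2 -9 11 → max 11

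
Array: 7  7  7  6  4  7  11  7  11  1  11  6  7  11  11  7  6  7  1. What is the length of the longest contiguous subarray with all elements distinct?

[7] len 1
[7] len 1
[7] len 1
[7, 6] len 2
[7, 6, 4] len 3
[6, 4, 7] len 3
[6, 4, 7, 11] len 4
[11, 7] len 2
[7, 11] len 2
[7, 11, 1] len 3
[1, 11] len 2
[1, 11, 6] len 3
[1, 11, 6, 7] len 4
[6, 7, 11] len 3
[11] len 1
[11, 7] len 2
[11, 7, 6] len 3
[6, 7] len 2
[6, 7, 1] len 3
Longest all-distinct length: 4.

4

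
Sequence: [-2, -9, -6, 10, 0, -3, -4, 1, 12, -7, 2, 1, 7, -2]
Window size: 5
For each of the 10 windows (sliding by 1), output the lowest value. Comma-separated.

(-2, -9, -6, 10, 0) → min -9
(-9, -6, 10, 0, -3) → min -9
(-6, 10, 0, -3, -4) → min -6
(10, 0, -3, -4, 1) → min -4
(0, -3, -4, 1, 12) → min -4
(-3, -4, 1, 12, -7) → min -7
(-4, 1, 12, -7, 2) → min -7
(1, 12, -7, 2, 1) → min -7
(12, -7, 2, 1, 7) → min -7
(-7, 2, 1, 7, -2) → min -7

-9, -9, -6, -4, -4, -7, -7, -7, -7, -7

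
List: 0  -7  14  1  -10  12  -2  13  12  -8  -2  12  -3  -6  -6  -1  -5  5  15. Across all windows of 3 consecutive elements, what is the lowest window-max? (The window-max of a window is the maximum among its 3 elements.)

-3

[0, -7, 14] → max 14
[-7, 14, 1] → max 14
[14, 1, -10] → max 14
[1, -10, 12] → max 12
[-10, 12, -2] → max 12
[12, -2, 13] → max 13
[-2, 13, 12] → max 13
[13, 12, -8] → max 13
[12, -8, -2] → max 12
[-8, -2, 12] → max 12
[-2, 12, -3] → max 12
[12, -3, -6] → max 12
[-3, -6, -6] → max -3
[-6, -6, -1] → max -1
[-6, -1, -5] → max -1
[-1, -5, 5] → max 5
[-5, 5, 15] → max 15
Lowest of these is -3.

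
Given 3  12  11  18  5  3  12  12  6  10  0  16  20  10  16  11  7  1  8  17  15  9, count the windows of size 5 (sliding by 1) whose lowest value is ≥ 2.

8

(3, 12, 11, 18, 5) → min 3  ≥ 2 ✓
(12, 11, 18, 5, 3) → min 3  ≥ 2 ✓
(11, 18, 5, 3, 12) → min 3  ≥ 2 ✓
(18, 5, 3, 12, 12) → min 3  ≥ 2 ✓
(5, 3, 12, 12, 6) → min 3  ≥ 2 ✓
(3, 12, 12, 6, 10) → min 3  ≥ 2 ✓
(12, 12, 6, 10, 0) → min 0
(12, 6, 10, 0, 16) → min 0
(6, 10, 0, 16, 20) → min 0
(10, 0, 16, 20, 10) → min 0
(0, 16, 20, 10, 16) → min 0
(16, 20, 10, 16, 11) → min 10  ≥ 2 ✓
(20, 10, 16, 11, 7) → min 7  ≥ 2 ✓
(10, 16, 11, 7, 1) → min 1
(16, 11, 7, 1, 8) → min 1
(11, 7, 1, 8, 17) → min 1
(7, 1, 8, 17, 15) → min 1
(1, 8, 17, 15, 9) → min 1
8 windows satisfy the condition.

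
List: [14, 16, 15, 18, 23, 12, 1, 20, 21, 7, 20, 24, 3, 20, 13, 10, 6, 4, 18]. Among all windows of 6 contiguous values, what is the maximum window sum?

Window sums for each of the 14 positions:
[14, 16, 15, 18, 23, 12] → sum 98
[16, 15, 18, 23, 12, 1] → sum 85
[15, 18, 23, 12, 1, 20] → sum 89
[18, 23, 12, 1, 20, 21] → sum 95
[23, 12, 1, 20, 21, 7] → sum 84
[12, 1, 20, 21, 7, 20] → sum 81
[1, 20, 21, 7, 20, 24] → sum 93
[20, 21, 7, 20, 24, 3] → sum 95
[21, 7, 20, 24, 3, 20] → sum 95
[7, 20, 24, 3, 20, 13] → sum 87
[20, 24, 3, 20, 13, 10] → sum 90
[24, 3, 20, 13, 10, 6] → sum 76
[3, 20, 13, 10, 6, 4] → sum 56
[20, 13, 10, 6, 4, 18] → sum 71
Maximum of these is 98.

98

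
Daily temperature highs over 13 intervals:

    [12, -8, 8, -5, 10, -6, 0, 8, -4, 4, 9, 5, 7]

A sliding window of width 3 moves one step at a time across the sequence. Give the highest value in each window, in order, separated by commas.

[12, -8, 8] → max 12
[-8, 8, -5] → max 8
[8, -5, 10] → max 10
[-5, 10, -6] → max 10
[10, -6, 0] → max 10
[-6, 0, 8] → max 8
[0, 8, -4] → max 8
[8, -4, 4] → max 8
[-4, 4, 9] → max 9
[4, 9, 5] → max 9
[9, 5, 7] → max 9

12, 8, 10, 10, 10, 8, 8, 8, 9, 9, 9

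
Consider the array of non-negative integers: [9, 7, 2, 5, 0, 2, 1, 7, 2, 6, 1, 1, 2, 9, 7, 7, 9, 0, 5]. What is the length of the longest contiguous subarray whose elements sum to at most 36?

→ 9: sum 9, len 1
→ 7: sum 16, len 2
→ 2: sum 18, len 3
→ 5: sum 23, len 4
→ 0: sum 23, len 5
→ 2: sum 25, len 6
→ 1: sum 26, len 7
→ 7: sum 33, len 8
→ 2: sum 35, len 9
→ 6 (dropped 9): sum 32, len 9
→ 1: sum 33, len 10
→ 1: sum 34, len 11
→ 2: sum 36, len 12
→ 9 (dropped 7, 2): sum 36, len 11
→ 7 (dropped 5, 0, 2): sum 36, len 9
→ 7 (dropped 1, 7): sum 35, len 8
→ 9 (dropped 2, 6): sum 36, len 7
→ 0: sum 36, len 8
→ 5 (dropped 1, 1, 2, 9): sum 28, len 5
Longest length seen: 12.

12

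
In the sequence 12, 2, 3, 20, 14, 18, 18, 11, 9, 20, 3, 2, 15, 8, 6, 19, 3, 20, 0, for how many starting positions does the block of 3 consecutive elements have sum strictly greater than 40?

[12, 2, 3] → sum 17
[2, 3, 20] → sum 25
[3, 20, 14] → sum 37
[20, 14, 18] → sum 52  > 40 ✓
[14, 18, 18] → sum 50  > 40 ✓
[18, 18, 11] → sum 47  > 40 ✓
[18, 11, 9] → sum 38
[11, 9, 20] → sum 40
[9, 20, 3] → sum 32
[20, 3, 2] → sum 25
[3, 2, 15] → sum 20
[2, 15, 8] → sum 25
[15, 8, 6] → sum 29
[8, 6, 19] → sum 33
[6, 19, 3] → sum 28
[19, 3, 20] → sum 42  > 40 ✓
[3, 20, 0] → sum 23
4 windows satisfy the condition.

4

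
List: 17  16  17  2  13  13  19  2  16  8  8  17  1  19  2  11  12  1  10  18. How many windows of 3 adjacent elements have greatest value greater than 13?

14

[17, 16, 17] → max 17  > 13 ✓
[16, 17, 2] → max 17  > 13 ✓
[17, 2, 13] → max 17  > 13 ✓
[2, 13, 13] → max 13
[13, 13, 19] → max 19  > 13 ✓
[13, 19, 2] → max 19  > 13 ✓
[19, 2, 16] → max 19  > 13 ✓
[2, 16, 8] → max 16  > 13 ✓
[16, 8, 8] → max 16  > 13 ✓
[8, 8, 17] → max 17  > 13 ✓
[8, 17, 1] → max 17  > 13 ✓
[17, 1, 19] → max 19  > 13 ✓
[1, 19, 2] → max 19  > 13 ✓
[19, 2, 11] → max 19  > 13 ✓
[2, 11, 12] → max 12
[11, 12, 1] → max 12
[12, 1, 10] → max 12
[1, 10, 18] → max 18  > 13 ✓
14 windows satisfy the condition.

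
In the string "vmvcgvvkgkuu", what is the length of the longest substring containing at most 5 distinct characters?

add v: window [v] (1 distinct), len 1
add m: window [v, m] (2 distinct), len 2
add v: window [v, m, v] (2 distinct), len 3
add c: window [v, m, v, c] (3 distinct), len 4
add g: window [v, m, v, c, g] (4 distinct), len 5
add v: window [v, m, v, c, g, v] (4 distinct), len 6
add v: window [v, m, v, c, g, v, v] (4 distinct), len 7
add k: window [v, m, v, c, g, v, v, k] (5 distinct), len 8
add g: window [v, m, v, c, g, v, v, k, g] (5 distinct), len 9
add k: window [v, m, v, c, g, v, v, k, g, k] (5 distinct), len 10
add u: window [v, c, g, v, v, k, g, k, u] (5 distinct), len 9
add u: window [v, c, g, v, v, k, g, k, u, u] (5 distinct), len 10
Longest length with ≤5 distinct: 10.

10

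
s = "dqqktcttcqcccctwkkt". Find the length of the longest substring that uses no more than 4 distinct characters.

14

add d: window [d] (1 distinct), len 1
add q: window [d, q] (2 distinct), len 2
add q: window [d, q, q] (2 distinct), len 3
add k: window [d, q, q, k] (3 distinct), len 4
add t: window [d, q, q, k, t] (4 distinct), len 5
add c: window [q, q, k, t, c] (4 distinct), len 5
add t: window [q, q, k, t, c, t] (4 distinct), len 6
add t: window [q, q, k, t, c, t, t] (4 distinct), len 7
add c: window [q, q, k, t, c, t, t, c] (4 distinct), len 8
add q: window [q, q, k, t, c, t, t, c, q] (4 distinct), len 9
add c: window [q, q, k, t, c, t, t, c, q, c] (4 distinct), len 10
add c: window [q, q, k, t, c, t, t, c, q, c, c] (4 distinct), len 11
add c: window [q, q, k, t, c, t, t, c, q, c, c, c] (4 distinct), len 12
add c: window [q, q, k, t, c, t, t, c, q, c, c, c, c] (4 distinct), len 13
add t: window [q, q, k, t, c, t, t, c, q, c, c, c, c, t] (4 distinct), len 14
add w: window [t, c, t, t, c, q, c, c, c, c, t, w] (4 distinct), len 12
add k: window [c, c, c, c, t, w, k] (4 distinct), len 7
add k: window [c, c, c, c, t, w, k, k] (4 distinct), len 8
add t: window [c, c, c, c, t, w, k, k, t] (4 distinct), len 9
Longest length with ≤4 distinct: 14.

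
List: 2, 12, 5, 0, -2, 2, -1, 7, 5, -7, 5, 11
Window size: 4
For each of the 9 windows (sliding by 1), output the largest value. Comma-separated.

12, 12, 5, 2, 7, 7, 7, 7, 11

2 12 5 0 → max 12
12 5 0 -2 → max 12
5 0 -2 2 → max 5
0 -2 2 -1 → max 2
-2 2 -1 7 → max 7
2 -1 7 5 → max 7
-1 7 5 -7 → max 7
7 5 -7 5 → max 7
5 -7 5 11 → max 11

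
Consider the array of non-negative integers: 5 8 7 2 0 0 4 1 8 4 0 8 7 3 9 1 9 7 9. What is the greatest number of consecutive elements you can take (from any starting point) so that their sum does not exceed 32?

add 5: [5] sum 5, len 1
add 8: [5, 8] sum 13, len 2
add 7: [5, 8, 7] sum 20, len 3
add 2: [5, 8, 7, 2] sum 22, len 4
add 0: [5, 8, 7, 2, 0] sum 22, len 5
add 0: [5, 8, 7, 2, 0, 0] sum 22, len 6
add 4: [5, 8, 7, 2, 0, 0, 4] sum 26, len 7
add 1: [5, 8, 7, 2, 0, 0, 4, 1] sum 27, len 8
add 8: [8, 7, 2, 0, 0, 4, 1, 8] sum 30, len 8
add 4: [7, 2, 0, 0, 4, 1, 8, 4] sum 26, len 8
add 0: [7, 2, 0, 0, 4, 1, 8, 4, 0] sum 26, len 9
add 8: [2, 0, 0, 4, 1, 8, 4, 0, 8] sum 27, len 9
add 7: [0, 0, 4, 1, 8, 4, 0, 8, 7] sum 32, len 9
add 3: [1, 8, 4, 0, 8, 7, 3] sum 31, len 7
add 9: [4, 0, 8, 7, 3, 9] sum 31, len 6
add 1: [4, 0, 8, 7, 3, 9, 1] sum 32, len 7
add 9: [7, 3, 9, 1, 9] sum 29, len 5
add 7: [3, 9, 1, 9, 7] sum 29, len 5
add 9: [1, 9, 7, 9] sum 26, len 4
Longest length seen: 9.

9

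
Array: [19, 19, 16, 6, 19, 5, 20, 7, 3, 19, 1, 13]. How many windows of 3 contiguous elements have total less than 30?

(19, 19, 16) → sum 54
(19, 16, 6) → sum 41
(16, 6, 19) → sum 41
(6, 19, 5) → sum 30
(19, 5, 20) → sum 44
(5, 20, 7) → sum 32
(20, 7, 3) → sum 30
(7, 3, 19) → sum 29  < 30 ✓
(3, 19, 1) → sum 23  < 30 ✓
(19, 1, 13) → sum 33
2 windows satisfy the condition.

2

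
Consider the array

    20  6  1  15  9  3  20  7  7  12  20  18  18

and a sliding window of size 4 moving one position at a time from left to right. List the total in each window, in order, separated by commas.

42, 31, 28, 47, 39, 37, 46, 46, 57, 68

[20, 6, 1, 15] → sum 42
[6, 1, 15, 9] → sum 31
[1, 15, 9, 3] → sum 28
[15, 9, 3, 20] → sum 47
[9, 3, 20, 7] → sum 39
[3, 20, 7, 7] → sum 37
[20, 7, 7, 12] → sum 46
[7, 7, 12, 20] → sum 46
[7, 12, 20, 18] → sum 57
[12, 20, 18, 18] → sum 68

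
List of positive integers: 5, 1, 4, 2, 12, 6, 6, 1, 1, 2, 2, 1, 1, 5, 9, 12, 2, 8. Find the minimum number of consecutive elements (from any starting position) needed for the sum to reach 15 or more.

add 5: running sum 5 < 15
add 1: running sum 6 < 15
add 4: running sum 10 < 15
add 2: running sum 12 < 15
end 4: [4, 2, 12] sum 18, len 3
end 5: [12, 6] sum 18, len 2
end 6: [12, 6, 6] sum 24, len 3
end 7: [12, 6, 6, 1] sum 25, len 4
end 8: [12, 6, 6, 1, 1] sum 26, len 5
end 9: [6, 6, 1, 1, 2] sum 16, len 5
end 10: [6, 6, 1, 1, 2, 2] sum 18, len 6
end 11: [6, 6, 1, 1, 2, 2, 1] sum 19, len 7
end 12: [6, 6, 1, 1, 2, 2, 1, 1] sum 20, len 8
end 13: [6, 1, 1, 2, 2, 1, 1, 5] sum 19, len 8
end 14: [1, 5, 9] sum 15, len 3
end 15: [9, 12] sum 21, len 2
end 16: [9, 12, 2] sum 23, len 3
end 17: [12, 2, 8] sum 22, len 3
Shortest qualifying length: 2.

2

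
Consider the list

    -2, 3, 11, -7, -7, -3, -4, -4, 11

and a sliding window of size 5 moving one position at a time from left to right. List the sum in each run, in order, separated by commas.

-2, -3, -10, -25, -7

Sliding a size-5 window across the 9 values:
(-2, 3, 11, -7, -7) → sum -2
(3, 11, -7, -7, -3) → sum -3
(11, -7, -7, -3, -4) → sum -10
(-7, -7, -3, -4, -4) → sum -25
(-7, -3, -4, -4, 11) → sum -7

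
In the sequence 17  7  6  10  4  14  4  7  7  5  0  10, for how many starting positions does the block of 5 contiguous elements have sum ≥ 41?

2

(17, 7, 6, 10, 4) → sum 44  ≥ 41 ✓
(7, 6, 10, 4, 14) → sum 41  ≥ 41 ✓
(6, 10, 4, 14, 4) → sum 38
(10, 4, 14, 4, 7) → sum 39
(4, 14, 4, 7, 7) → sum 36
(14, 4, 7, 7, 5) → sum 37
(4, 7, 7, 5, 0) → sum 23
(7, 7, 5, 0, 10) → sum 29
2 windows satisfy the condition.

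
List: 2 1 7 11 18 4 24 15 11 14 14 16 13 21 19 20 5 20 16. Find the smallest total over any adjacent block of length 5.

39

[2, 1, 7, 11, 18] → sum 39
[1, 7, 11, 18, 4] → sum 41
[7, 11, 18, 4, 24] → sum 64
[11, 18, 4, 24, 15] → sum 72
[18, 4, 24, 15, 11] → sum 72
[4, 24, 15, 11, 14] → sum 68
[24, 15, 11, 14, 14] → sum 78
[15, 11, 14, 14, 16] → sum 70
[11, 14, 14, 16, 13] → sum 68
[14, 14, 16, 13, 21] → sum 78
[14, 16, 13, 21, 19] → sum 83
[16, 13, 21, 19, 20] → sum 89
[13, 21, 19, 20, 5] → sum 78
[21, 19, 20, 5, 20] → sum 85
[19, 20, 5, 20, 16] → sum 80
Smallest of these is 39.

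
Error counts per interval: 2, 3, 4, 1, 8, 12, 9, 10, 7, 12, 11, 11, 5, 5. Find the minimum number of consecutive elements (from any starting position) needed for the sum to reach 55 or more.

Extend right; whenever the sum reaches 55, record the length and shrink from the left:
add 2: running sum 2 < 55
add 3: running sum 5 < 55
add 4: running sum 9 < 55
add 1: running sum 10 < 55
add 8: running sum 18 < 55
add 12: running sum 30 < 55
add 9: running sum 39 < 55
add 10: running sum 49 < 55
add 7: shortest ending here [2, 3, 4, 1, 8, 12, 9, 10, 7] sum 56, len 9
add 12: shortest ending here [8, 12, 9, 10, 7, 12] sum 58, len 6
add 11: shortest ending here [12, 9, 10, 7, 12, 11] sum 61, len 6
add 11: shortest ending here [9, 10, 7, 12, 11, 11] sum 60, len 6
add 5: shortest ending here [10, 7, 12, 11, 11, 5] sum 56, len 6
add 5: shortest ending here [10, 7, 12, 11, 11, 5, 5] sum 61, len 7
Shortest qualifying length: 6.

6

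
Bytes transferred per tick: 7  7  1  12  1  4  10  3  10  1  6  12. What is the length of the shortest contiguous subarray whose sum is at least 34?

add 7: running sum 7 < 34
add 7: running sum 14 < 34
add 1: running sum 15 < 34
add 12: running sum 27 < 34
add 1: running sum 28 < 34
add 4: running sum 32 < 34
add 10: shortest ending here [7, 1, 12, 1, 4, 10] sum 35, len 6
add 3: shortest ending here [7, 1, 12, 1, 4, 10, 3] sum 38, len 7
add 10: shortest ending here [12, 1, 4, 10, 3, 10] sum 40, len 6
add 1: shortest ending here [12, 1, 4, 10, 3, 10, 1] sum 41, len 7
add 6: shortest ending here [4, 10, 3, 10, 1, 6] sum 34, len 6
add 12: shortest ending here [10, 3, 10, 1, 6, 12] sum 42, len 6
Shortest qualifying length: 6.

6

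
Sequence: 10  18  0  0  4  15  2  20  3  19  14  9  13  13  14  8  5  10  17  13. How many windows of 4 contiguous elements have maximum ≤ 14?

5

(10, 18, 0, 0) → max 18
(18, 0, 0, 4) → max 18
(0, 0, 4, 15) → max 15
(0, 4, 15, 2) → max 15
(4, 15, 2, 20) → max 20
(15, 2, 20, 3) → max 20
(2, 20, 3, 19) → max 20
(20, 3, 19, 14) → max 20
(3, 19, 14, 9) → max 19
(19, 14, 9, 13) → max 19
(14, 9, 13, 13) → max 14  ≤ 14 ✓
(9, 13, 13, 14) → max 14  ≤ 14 ✓
(13, 13, 14, 8) → max 14  ≤ 14 ✓
(13, 14, 8, 5) → max 14  ≤ 14 ✓
(14, 8, 5, 10) → max 14  ≤ 14 ✓
(8, 5, 10, 17) → max 17
(5, 10, 17, 13) → max 17
5 windows satisfy the condition.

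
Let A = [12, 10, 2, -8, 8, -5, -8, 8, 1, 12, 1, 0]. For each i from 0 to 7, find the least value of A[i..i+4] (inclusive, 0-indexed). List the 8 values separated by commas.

(12, 10, 2, -8, 8) → min -8
(10, 2, -8, 8, -5) → min -8
(2, -8, 8, -5, -8) → min -8
(-8, 8, -5, -8, 8) → min -8
(8, -5, -8, 8, 1) → min -8
(-5, -8, 8, 1, 12) → min -8
(-8, 8, 1, 12, 1) → min -8
(8, 1, 12, 1, 0) → min 0

-8, -8, -8, -8, -8, -8, -8, 0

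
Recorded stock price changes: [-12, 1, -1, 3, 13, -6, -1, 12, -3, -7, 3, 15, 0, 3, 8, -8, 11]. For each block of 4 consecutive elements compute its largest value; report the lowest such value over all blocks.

Each size-4 window and its max:
(-12, 1, -1, 3) → max 3
(1, -1, 3, 13) → max 13
(-1, 3, 13, -6) → max 13
(3, 13, -6, -1) → max 13
(13, -6, -1, 12) → max 13
(-6, -1, 12, -3) → max 12
(-1, 12, -3, -7) → max 12
(12, -3, -7, 3) → max 12
(-3, -7, 3, 15) → max 15
(-7, 3, 15, 0) → max 15
(3, 15, 0, 3) → max 15
(15, 0, 3, 8) → max 15
(0, 3, 8, -8) → max 8
(3, 8, -8, 11) → max 11
Lowest of these is 3.

3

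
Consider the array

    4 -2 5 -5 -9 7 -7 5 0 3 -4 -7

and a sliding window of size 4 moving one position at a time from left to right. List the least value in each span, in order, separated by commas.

[4, -2, 5, -5] → min -5
[-2, 5, -5, -9] → min -9
[5, -5, -9, 7] → min -9
[-5, -9, 7, -7] → min -9
[-9, 7, -7, 5] → min -9
[7, -7, 5, 0] → min -7
[-7, 5, 0, 3] → min -7
[5, 0, 3, -4] → min -4
[0, 3, -4, -7] → min -7

-5, -9, -9, -9, -9, -7, -7, -4, -7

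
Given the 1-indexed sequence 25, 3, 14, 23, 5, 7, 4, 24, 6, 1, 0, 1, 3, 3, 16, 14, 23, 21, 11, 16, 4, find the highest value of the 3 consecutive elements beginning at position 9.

6

Elements at indices 9..11: 6, 1, 0
max(6, 1, 0) = 6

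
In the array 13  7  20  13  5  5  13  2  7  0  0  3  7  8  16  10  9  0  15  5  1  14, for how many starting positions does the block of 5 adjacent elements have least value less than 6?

17

13 7 20 13 5 → min 5  < 6 ✓
7 20 13 5 5 → min 5  < 6 ✓
20 13 5 5 13 → min 5  < 6 ✓
13 5 5 13 2 → min 2  < 6 ✓
5 5 13 2 7 → min 2  < 6 ✓
5 13 2 7 0 → min 0  < 6 ✓
13 2 7 0 0 → min 0  < 6 ✓
2 7 0 0 3 → min 0  < 6 ✓
7 0 0 3 7 → min 0  < 6 ✓
0 0 3 7 8 → min 0  < 6 ✓
0 3 7 8 16 → min 0  < 6 ✓
3 7 8 16 10 → min 3  < 6 ✓
7 8 16 10 9 → min 7
8 16 10 9 0 → min 0  < 6 ✓
16 10 9 0 15 → min 0  < 6 ✓
10 9 0 15 5 → min 0  < 6 ✓
9 0 15 5 1 → min 0  < 6 ✓
0 15 5 1 14 → min 0  < 6 ✓
17 windows satisfy the condition.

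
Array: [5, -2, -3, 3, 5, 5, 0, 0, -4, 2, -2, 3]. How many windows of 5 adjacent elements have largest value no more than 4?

2

(5, -2, -3, 3, 5) → max 5
(-2, -3, 3, 5, 5) → max 5
(-3, 3, 5, 5, 0) → max 5
(3, 5, 5, 0, 0) → max 5
(5, 5, 0, 0, -4) → max 5
(5, 0, 0, -4, 2) → max 5
(0, 0, -4, 2, -2) → max 2  ≤ 4 ✓
(0, -4, 2, -2, 3) → max 3  ≤ 4 ✓
2 windows satisfy the condition.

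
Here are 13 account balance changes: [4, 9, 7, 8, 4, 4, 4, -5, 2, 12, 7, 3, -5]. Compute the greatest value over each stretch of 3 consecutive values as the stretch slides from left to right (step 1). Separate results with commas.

9, 9, 8, 8, 4, 4, 4, 12, 12, 12, 7

(4, 9, 7) → max 9
(9, 7, 8) → max 9
(7, 8, 4) → max 8
(8, 4, 4) → max 8
(4, 4, 4) → max 4
(4, 4, -5) → max 4
(4, -5, 2) → max 4
(-5, 2, 12) → max 12
(2, 12, 7) → max 12
(12, 7, 3) → max 12
(7, 3, -5) → max 7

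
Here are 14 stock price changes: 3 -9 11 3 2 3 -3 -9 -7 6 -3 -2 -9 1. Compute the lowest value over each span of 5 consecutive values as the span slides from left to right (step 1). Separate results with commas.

Sliding a size-5 window across the 14 values:
3 -9 11 3 2 → min -9
-9 11 3 2 3 → min -9
11 3 2 3 -3 → min -3
3 2 3 -3 -9 → min -9
2 3 -3 -9 -7 → min -9
3 -3 -9 -7 6 → min -9
-3 -9 -7 6 -3 → min -9
-9 -7 6 -3 -2 → min -9
-7 6 -3 -2 -9 → min -9
6 -3 -2 -9 1 → min -9

-9, -9, -3, -9, -9, -9, -9, -9, -9, -9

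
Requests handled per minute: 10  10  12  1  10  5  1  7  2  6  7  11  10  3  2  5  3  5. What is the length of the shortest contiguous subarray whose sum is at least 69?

11

add 10: running sum 10 < 69
add 10: running sum 20 < 69
add 12: running sum 32 < 69
add 1: running sum 33 < 69
add 10: running sum 43 < 69
add 5: running sum 48 < 69
add 1: running sum 49 < 69
add 7: running sum 56 < 69
add 2: running sum 58 < 69
add 6: running sum 64 < 69
end 10: [10, 10, 12, 1, 10, 5, 1, 7, 2, 6, 7] sum 71, len 11
end 11: [10, 12, 1, 10, 5, 1, 7, 2, 6, 7, 11] sum 72, len 11
end 12: [12, 1, 10, 5, 1, 7, 2, 6, 7, 11, 10] sum 72, len 11
end 13: [12, 1, 10, 5, 1, 7, 2, 6, 7, 11, 10, 3] sum 75, len 12
end 14: [12, 1, 10, 5, 1, 7, 2, 6, 7, 11, 10, 3, 2] sum 77, len 13
end 15: [10, 5, 1, 7, 2, 6, 7, 11, 10, 3, 2, 5] sum 69, len 12
end 16: [10, 5, 1, 7, 2, 6, 7, 11, 10, 3, 2, 5, 3] sum 72, len 13
end 17: [10, 5, 1, 7, 2, 6, 7, 11, 10, 3, 2, 5, 3, 5] sum 77, len 14
Shortest qualifying length: 11.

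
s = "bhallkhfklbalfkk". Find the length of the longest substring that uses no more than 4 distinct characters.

[b] 1 distinct, len 1
[b, h] 2 distinct, len 2
[b, h, a] 3 distinct, len 3
[b, h, a, l] 4 distinct, len 4
[b, h, a, l, l] 4 distinct, len 5
[h, a, l, l, k] 4 distinct, len 5
[h, a, l, l, k, h] 4 distinct, len 6
[l, l, k, h, f] 4 distinct, len 5
[l, l, k, h, f, k] 4 distinct, len 6
[l, l, k, h, f, k, l] 4 distinct, len 7
[f, k, l, b] 4 distinct, len 4
[k, l, b, a] 4 distinct, len 4
[k, l, b, a, l] 4 distinct, len 5
[l, b, a, l, f] 4 distinct, len 5
[a, l, f, k] 4 distinct, len 4
[a, l, f, k, k] 4 distinct, len 5
Longest length with ≤4 distinct: 7.

7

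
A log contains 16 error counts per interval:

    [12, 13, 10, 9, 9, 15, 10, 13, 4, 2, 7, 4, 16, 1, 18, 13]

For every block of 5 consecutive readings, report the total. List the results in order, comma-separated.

12 13 10 9 9 → sum 53
13 10 9 9 15 → sum 56
10 9 9 15 10 → sum 53
9 9 15 10 13 → sum 56
9 15 10 13 4 → sum 51
15 10 13 4 2 → sum 44
10 13 4 2 7 → sum 36
13 4 2 7 4 → sum 30
4 2 7 4 16 → sum 33
2 7 4 16 1 → sum 30
7 4 16 1 18 → sum 46
4 16 1 18 13 → sum 52

53, 56, 53, 56, 51, 44, 36, 30, 33, 30, 46, 52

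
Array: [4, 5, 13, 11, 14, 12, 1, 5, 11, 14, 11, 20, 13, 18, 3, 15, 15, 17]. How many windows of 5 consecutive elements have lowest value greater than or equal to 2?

[4, 5, 13, 11, 14] → min 4  ≥ 2 ✓
[5, 13, 11, 14, 12] → min 5  ≥ 2 ✓
[13, 11, 14, 12, 1] → min 1
[11, 14, 12, 1, 5] → min 1
[14, 12, 1, 5, 11] → min 1
[12, 1, 5, 11, 14] → min 1
[1, 5, 11, 14, 11] → min 1
[5, 11, 14, 11, 20] → min 5  ≥ 2 ✓
[11, 14, 11, 20, 13] → min 11  ≥ 2 ✓
[14, 11, 20, 13, 18] → min 11  ≥ 2 ✓
[11, 20, 13, 18, 3] → min 3  ≥ 2 ✓
[20, 13, 18, 3, 15] → min 3  ≥ 2 ✓
[13, 18, 3, 15, 15] → min 3  ≥ 2 ✓
[18, 3, 15, 15, 17] → min 3  ≥ 2 ✓
9 windows satisfy the condition.

9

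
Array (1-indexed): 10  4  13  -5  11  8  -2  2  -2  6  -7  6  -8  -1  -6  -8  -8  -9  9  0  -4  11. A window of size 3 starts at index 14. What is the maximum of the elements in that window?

Elements at indices 14..16: -1, -6, -8
max(-1, -6, -8) = -1

-1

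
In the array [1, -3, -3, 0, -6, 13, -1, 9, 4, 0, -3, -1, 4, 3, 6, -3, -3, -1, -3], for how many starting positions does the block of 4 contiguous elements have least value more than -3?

3

1 -3 -3 0 → min -3
-3 -3 0 -6 → min -6
-3 0 -6 13 → min -6
0 -6 13 -1 → min -6
-6 13 -1 9 → min -6
13 -1 9 4 → min -1  > -3 ✓
-1 9 4 0 → min -1  > -3 ✓
9 4 0 -3 → min -3
4 0 -3 -1 → min -3
0 -3 -1 4 → min -3
-3 -1 4 3 → min -3
-1 4 3 6 → min -1  > -3 ✓
4 3 6 -3 → min -3
3 6 -3 -3 → min -3
6 -3 -3 -1 → min -3
-3 -3 -1 -3 → min -3
3 windows satisfy the condition.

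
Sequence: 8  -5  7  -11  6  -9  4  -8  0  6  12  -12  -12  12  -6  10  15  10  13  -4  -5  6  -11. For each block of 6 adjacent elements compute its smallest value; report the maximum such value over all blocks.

-5

(8, -5, 7, -11, 6, -9) → min -11
(-5, 7, -11, 6, -9, 4) → min -11
(7, -11, 6, -9, 4, -8) → min -11
(-11, 6, -9, 4, -8, 0) → min -11
(6, -9, 4, -8, 0, 6) → min -9
(-9, 4, -8, 0, 6, 12) → min -9
(4, -8, 0, 6, 12, -12) → min -12
(-8, 0, 6, 12, -12, -12) → min -12
(0, 6, 12, -12, -12, 12) → min -12
(6, 12, -12, -12, 12, -6) → min -12
(12, -12, -12, 12, -6, 10) → min -12
(-12, -12, 12, -6, 10, 15) → min -12
(-12, 12, -6, 10, 15, 10) → min -12
(12, -6, 10, 15, 10, 13) → min -6
(-6, 10, 15, 10, 13, -4) → min -6
(10, 15, 10, 13, -4, -5) → min -5
(15, 10, 13, -4, -5, 6) → min -5
(10, 13, -4, -5, 6, -11) → min -11
Maximum of these is -5.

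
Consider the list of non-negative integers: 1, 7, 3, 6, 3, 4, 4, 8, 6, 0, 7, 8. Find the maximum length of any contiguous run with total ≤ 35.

8

Extend to the right; shrink from the left whenever the sum exceeds 35:
add 1: [1] sum 1, len 1
add 7: [1, 7] sum 8, len 2
add 3: [1, 7, 3] sum 11, len 3
add 6: [1, 7, 3, 6] sum 17, len 4
add 3: [1, 7, 3, 6, 3] sum 20, len 5
add 4: [1, 7, 3, 6, 3, 4] sum 24, len 6
add 4: [1, 7, 3, 6, 3, 4, 4] sum 28, len 7
add 8: [7, 3, 6, 3, 4, 4, 8] sum 35, len 7
add 6: [3, 6, 3, 4, 4, 8, 6] sum 34, len 7
add 0: [3, 6, 3, 4, 4, 8, 6, 0] sum 34, len 8
add 7: [3, 4, 4, 8, 6, 0, 7] sum 32, len 7
add 8: [4, 8, 6, 0, 7, 8] sum 33, len 6
Longest length seen: 8.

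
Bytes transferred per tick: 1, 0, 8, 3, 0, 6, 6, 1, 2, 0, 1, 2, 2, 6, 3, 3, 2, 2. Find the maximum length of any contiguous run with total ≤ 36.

14

Extend to the right; shrink from the left whenever the sum exceeds 36:
→ 1: sum 1, len 1
→ 0: sum 1, len 2
→ 8: sum 9, len 3
→ 3: sum 12, len 4
→ 0: sum 12, len 5
→ 6: sum 18, len 6
→ 6: sum 24, len 7
→ 1: sum 25, len 8
→ 2: sum 27, len 9
→ 0: sum 27, len 10
→ 1: sum 28, len 11
→ 2: sum 30, len 12
→ 2: sum 32, len 13
→ 6 (dropped 1, 0, 8): sum 29, len 11
→ 3: sum 32, len 12
→ 3: sum 35, len 13
→ 2 (dropped 3): sum 34, len 13
→ 2: sum 36, len 14
Longest length seen: 14.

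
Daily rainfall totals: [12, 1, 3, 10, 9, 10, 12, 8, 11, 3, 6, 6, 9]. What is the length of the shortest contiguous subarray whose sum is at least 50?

5

add 12: running sum 12 < 50
add 1: running sum 13 < 50
add 3: running sum 16 < 50
add 10: running sum 26 < 50
add 9: running sum 35 < 50
add 10: running sum 45 < 50
add 12: shortest ending here [12, 1, 3, 10, 9, 10, 12] sum 57, len 7
add 8: shortest ending here [3, 10, 9, 10, 12, 8] sum 52, len 6
add 11: shortest ending here [9, 10, 12, 8, 11] sum 50, len 5
add 3: shortest ending here [9, 10, 12, 8, 11, 3] sum 53, len 6
add 6: shortest ending here [10, 12, 8, 11, 3, 6] sum 50, len 6
add 6: shortest ending here [10, 12, 8, 11, 3, 6, 6] sum 56, len 7
add 9: shortest ending here [12, 8, 11, 3, 6, 6, 9] sum 55, len 7
Shortest qualifying length: 5.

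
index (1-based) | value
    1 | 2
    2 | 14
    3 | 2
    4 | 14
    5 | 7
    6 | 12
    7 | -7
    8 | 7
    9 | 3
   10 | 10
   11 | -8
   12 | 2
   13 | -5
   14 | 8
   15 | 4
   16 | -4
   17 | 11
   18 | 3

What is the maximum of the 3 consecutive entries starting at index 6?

Elements at indices 6..8: 12, -7, 7
max(12, -7, 7) = 12

12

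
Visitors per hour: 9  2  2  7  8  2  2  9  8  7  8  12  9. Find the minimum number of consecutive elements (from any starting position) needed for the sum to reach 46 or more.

6

add 9: running sum 9 < 46
add 2: running sum 11 < 46
add 2: running sum 13 < 46
add 7: running sum 20 < 46
add 8: running sum 28 < 46
add 2: running sum 30 < 46
add 2: running sum 32 < 46
add 9: running sum 41 < 46
end 8: [9, 2, 2, 7, 8, 2, 2, 9, 8] sum 49, len 9
end 9: [2, 2, 7, 8, 2, 2, 9, 8, 7] sum 47, len 9
end 10: [7, 8, 2, 2, 9, 8, 7, 8] sum 51, len 8
end 11: [2, 9, 8, 7, 8, 12] sum 46, len 6
end 12: [9, 8, 7, 8, 12, 9] sum 53, len 6
Shortest qualifying length: 6.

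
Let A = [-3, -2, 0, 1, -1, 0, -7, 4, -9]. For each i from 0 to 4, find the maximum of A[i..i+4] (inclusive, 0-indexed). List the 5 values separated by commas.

1, 1, 1, 4, 4

(-3, -2, 0, 1, -1) → max 1
(-2, 0, 1, -1, 0) → max 1
(0, 1, -1, 0, -7) → max 1
(1, -1, 0, -7, 4) → max 4
(-1, 0, -7, 4, -9) → max 4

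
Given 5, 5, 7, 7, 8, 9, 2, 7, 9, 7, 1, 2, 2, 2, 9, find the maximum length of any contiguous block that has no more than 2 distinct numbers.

[5] 1 distinct, len 1
[5, 5] 1 distinct, len 2
[5, 5, 7] 2 distinct, len 3
[5, 5, 7, 7] 2 distinct, len 4
[7, 7, 8] 2 distinct, len 3
[8, 9] 2 distinct, len 2
[9, 2] 2 distinct, len 2
[2, 7] 2 distinct, len 2
[7, 9] 2 distinct, len 2
[7, 9, 7] 2 distinct, len 3
[7, 1] 2 distinct, len 2
[1, 2] 2 distinct, len 2
[1, 2, 2] 2 distinct, len 3
[1, 2, 2, 2] 2 distinct, len 4
[2, 2, 2, 9] 2 distinct, len 4
Longest length with ≤2 distinct: 4.

4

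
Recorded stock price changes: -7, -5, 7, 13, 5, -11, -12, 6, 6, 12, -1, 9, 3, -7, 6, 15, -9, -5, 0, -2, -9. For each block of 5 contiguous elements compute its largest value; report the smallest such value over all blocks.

0

[-7, -5, 7, 13, 5] → max 13
[-5, 7, 13, 5, -11] → max 13
[7, 13, 5, -11, -12] → max 13
[13, 5, -11, -12, 6] → max 13
[5, -11, -12, 6, 6] → max 6
[-11, -12, 6, 6, 12] → max 12
[-12, 6, 6, 12, -1] → max 12
[6, 6, 12, -1, 9] → max 12
[6, 12, -1, 9, 3] → max 12
[12, -1, 9, 3, -7] → max 12
[-1, 9, 3, -7, 6] → max 9
[9, 3, -7, 6, 15] → max 15
[3, -7, 6, 15, -9] → max 15
[-7, 6, 15, -9, -5] → max 15
[6, 15, -9, -5, 0] → max 15
[15, -9, -5, 0, -2] → max 15
[-9, -5, 0, -2, -9] → max 0
Smallest of these is 0.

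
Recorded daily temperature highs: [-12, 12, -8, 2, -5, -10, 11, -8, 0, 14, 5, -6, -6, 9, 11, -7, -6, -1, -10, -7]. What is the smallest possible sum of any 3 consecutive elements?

(-12, 12, -8) → sum -8
(12, -8, 2) → sum 6
(-8, 2, -5) → sum -11
(2, -5, -10) → sum -13
(-5, -10, 11) → sum -4
(-10, 11, -8) → sum -7
(11, -8, 0) → sum 3
(-8, 0, 14) → sum 6
(0, 14, 5) → sum 19
(14, 5, -6) → sum 13
(5, -6, -6) → sum -7
(-6, -6, 9) → sum -3
(-6, 9, 11) → sum 14
(9, 11, -7) → sum 13
(11, -7, -6) → sum -2
(-7, -6, -1) → sum -14
(-6, -1, -10) → sum -17
(-1, -10, -7) → sum -18
Smallest of these is -18.

-18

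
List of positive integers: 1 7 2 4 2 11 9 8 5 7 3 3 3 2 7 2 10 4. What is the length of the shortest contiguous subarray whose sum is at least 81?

16

add 1: running sum 1 < 81
add 7: running sum 8 < 81
add 2: running sum 10 < 81
add 4: running sum 14 < 81
add 2: running sum 16 < 81
add 11: running sum 27 < 81
add 9: running sum 36 < 81
add 8: running sum 44 < 81
add 5: running sum 49 < 81
add 7: running sum 56 < 81
add 3: running sum 59 < 81
add 3: running sum 62 < 81
add 3: running sum 65 < 81
add 2: running sum 67 < 81
add 7: running sum 74 < 81
add 2: running sum 76 < 81
add 10: shortest ending here [7, 2, 4, 2, 11, 9, 8, 5, 7, 3, 3, 3, 2, 7, 2, 10] sum 85, len 16
add 4: shortest ending here [2, 4, 2, 11, 9, 8, 5, 7, 3, 3, 3, 2, 7, 2, 10, 4] sum 82, len 16
Shortest qualifying length: 16.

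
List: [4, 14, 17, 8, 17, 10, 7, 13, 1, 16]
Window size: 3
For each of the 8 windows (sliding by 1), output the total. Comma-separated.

[4, 14, 17] → sum 35
[14, 17, 8] → sum 39
[17, 8, 17] → sum 42
[8, 17, 10] → sum 35
[17, 10, 7] → sum 34
[10, 7, 13] → sum 30
[7, 13, 1] → sum 21
[13, 1, 16] → sum 30

35, 39, 42, 35, 34, 30, 21, 30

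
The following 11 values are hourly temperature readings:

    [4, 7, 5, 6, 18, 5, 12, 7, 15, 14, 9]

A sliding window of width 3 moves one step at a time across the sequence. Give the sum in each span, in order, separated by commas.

[4, 7, 5] → sum 16
[7, 5, 6] → sum 18
[5, 6, 18] → sum 29
[6, 18, 5] → sum 29
[18, 5, 12] → sum 35
[5, 12, 7] → sum 24
[12, 7, 15] → sum 34
[7, 15, 14] → sum 36
[15, 14, 9] → sum 38

16, 18, 29, 29, 35, 24, 34, 36, 38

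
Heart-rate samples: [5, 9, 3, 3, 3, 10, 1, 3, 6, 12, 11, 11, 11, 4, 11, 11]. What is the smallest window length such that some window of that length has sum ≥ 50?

5

add 5: running sum 5 < 50
add 9: running sum 14 < 50
add 3: running sum 17 < 50
add 3: running sum 20 < 50
add 3: running sum 23 < 50
add 10: running sum 33 < 50
add 1: running sum 34 < 50
add 3: running sum 37 < 50
add 6: running sum 43 < 50
add 12: shortest ending here [9, 3, 3, 3, 10, 1, 3, 6, 12] sum 50, len 9
add 11: shortest ending here [3, 3, 3, 10, 1, 3, 6, 12, 11] sum 52, len 9
add 11: shortest ending here [10, 1, 3, 6, 12, 11, 11] sum 54, len 7
add 11: shortest ending here [6, 12, 11, 11, 11] sum 51, len 5
add 4: shortest ending here [6, 12, 11, 11, 11, 4] sum 55, len 6
add 11: shortest ending here [12, 11, 11, 11, 4, 11] sum 60, len 6
add 11: shortest ending here [11, 11, 11, 4, 11, 11] sum 59, len 6
Shortest qualifying length: 5.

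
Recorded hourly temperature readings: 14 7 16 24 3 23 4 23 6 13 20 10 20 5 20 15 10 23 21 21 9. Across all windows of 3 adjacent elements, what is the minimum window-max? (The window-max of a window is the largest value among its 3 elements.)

Each size-3 window and its max:
[14, 7, 16] → max 16
[7, 16, 24] → max 24
[16, 24, 3] → max 24
[24, 3, 23] → max 24
[3, 23, 4] → max 23
[23, 4, 23] → max 23
[4, 23, 6] → max 23
[23, 6, 13] → max 23
[6, 13, 20] → max 20
[13, 20, 10] → max 20
[20, 10, 20] → max 20
[10, 20, 5] → max 20
[20, 5, 20] → max 20
[5, 20, 15] → max 20
[20, 15, 10] → max 20
[15, 10, 23] → max 23
[10, 23, 21] → max 23
[23, 21, 21] → max 23
[21, 21, 9] → max 21
Minimum of these is 16.

16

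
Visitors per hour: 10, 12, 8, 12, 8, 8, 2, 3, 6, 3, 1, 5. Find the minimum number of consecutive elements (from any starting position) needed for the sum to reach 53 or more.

6

Extend right; whenever the sum reaches 53, record the length and shrink from the left:
add 10: running sum 10 < 53
add 12: running sum 22 < 53
add 8: running sum 30 < 53
add 12: running sum 42 < 53
add 8: running sum 50 < 53
end 5: [10, 12, 8, 12, 8, 8] sum 58, len 6
end 6: [10, 12, 8, 12, 8, 8, 2] sum 60, len 7
end 7: [12, 8, 12, 8, 8, 2, 3] sum 53, len 7
end 8: [12, 8, 12, 8, 8, 2, 3, 6] sum 59, len 8
end 9: [12, 8, 12, 8, 8, 2, 3, 6, 3] sum 62, len 9
end 10: [12, 8, 12, 8, 8, 2, 3, 6, 3, 1] sum 63, len 10
end 11: [8, 12, 8, 8, 2, 3, 6, 3, 1, 5] sum 56, len 10
Shortest qualifying length: 6.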